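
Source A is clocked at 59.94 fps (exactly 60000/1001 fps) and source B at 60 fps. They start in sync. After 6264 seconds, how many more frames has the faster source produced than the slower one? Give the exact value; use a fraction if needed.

A emits 60000/1001 × 6264 = 375840000/1001 frames; B emits 60 × 6264 = 375840.
Difference = 375840/1001 frames (≈ 375.4645); B is ahead of A.

375840/1001 frames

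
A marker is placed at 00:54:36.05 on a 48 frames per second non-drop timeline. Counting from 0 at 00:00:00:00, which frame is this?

157253

Total seconds to the label: (0 × 3600 + 54 × 60 + 36) = 3276.
Frame index = 3276 × 48 + 5 = 157253.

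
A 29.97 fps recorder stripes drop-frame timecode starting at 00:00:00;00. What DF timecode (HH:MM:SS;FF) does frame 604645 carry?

Each 10-minute DF block holds 10 × 60 × 30 − 9 × 2 = 17982 frames. 604645 ÷ 17982 → 33 full blocks, remainder 11239.
Within the partial block the first minute is 1800 frames and each further minute 1798, so 6 further minute boundaries passed. Total skipped labels = 18 × 33 + 2 × 6 = 606.
Non-drop label index = 604645 + 606 = 605251; at 30 labels/s that is 05:36:15:01, i.e. DF 05:36:15;01.

05:36:15;01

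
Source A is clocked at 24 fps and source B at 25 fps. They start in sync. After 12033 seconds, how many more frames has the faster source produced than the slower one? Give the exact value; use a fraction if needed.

12033 frames

A emits 24 × 12033 = 288792 frames; B emits 25 × 12033 = 300825.
Difference = 12033 frames; B is ahead of A.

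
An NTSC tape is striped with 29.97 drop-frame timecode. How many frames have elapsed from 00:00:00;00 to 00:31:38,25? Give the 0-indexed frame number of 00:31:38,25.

56909

Complete 10-minute blocks: 3, each 17982 frames → 53946.
Remaining 1 whole minute in the current block: 1800 + 0 × 1798 = 1800 frames.
Within the current minute: 38 × 30 + 25 − 2 = 1163 (labels ;00/;01 skipped at this minute). Total = 53946 + 1800 + 1163 = 56909.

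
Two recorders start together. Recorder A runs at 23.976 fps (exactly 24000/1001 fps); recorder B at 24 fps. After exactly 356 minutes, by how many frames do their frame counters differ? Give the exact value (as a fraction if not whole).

512640/1001 frames

356 min = 21360 s.
A emits 24000/1001 × 21360 = 512640000/1001 frames; B emits 24 × 21360 = 512640.
Difference = 512640/1001 frames (≈ 512.1279); B is ahead of A.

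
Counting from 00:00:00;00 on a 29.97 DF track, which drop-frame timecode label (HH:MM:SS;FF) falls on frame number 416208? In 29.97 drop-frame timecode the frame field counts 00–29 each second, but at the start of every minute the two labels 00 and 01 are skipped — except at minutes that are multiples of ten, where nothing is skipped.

Ten DF minutes hold 17982 frames, so frame 416208 lies in block 23 (frames 413586–431567) with 2622 frames into that block.
The block's first minute is 1800 frames and the rest 1798 each; 2622 frames reaches minute 1, so 23 × 18 + 1 × 2 = 416 labels have been skipped so far.
Adding those back, label number 416208 + 416 = 416624 at 30 labels/s is 13887 s + 14 f = 3 h 51 min 27 s frame 14, i.e. 03:51:27;14.

03:51:27;14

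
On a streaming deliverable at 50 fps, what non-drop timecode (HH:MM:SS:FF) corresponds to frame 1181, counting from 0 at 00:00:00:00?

00:00:23:31

1181 ÷ 50 = 23 full seconds, remainder 31 frames.
23 s = 0 h 0 min 23 s.
Timecode: 00:00:23:31.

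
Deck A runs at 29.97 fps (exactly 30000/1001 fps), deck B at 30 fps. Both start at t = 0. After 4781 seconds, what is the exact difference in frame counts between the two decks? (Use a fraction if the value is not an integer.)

20490/143 frames

A emits 30000/1001 × 4781 = 20490000/143 frames; B emits 30 × 4781 = 143430.
Difference = 20490/143 frames (≈ 143.2867); B is ahead of A.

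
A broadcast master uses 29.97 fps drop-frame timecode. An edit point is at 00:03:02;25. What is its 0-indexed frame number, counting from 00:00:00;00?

5479

Complete 10-minute blocks: 0, each 17982 frames → 0.
Remaining 3 whole minutes in the current block: 1800 + 2 × 1798 = 5396 frames.
Within the current minute: 2 × 30 + 25 − 2 = 83 (labels ;00/;01 skipped at this minute). Total = 0 + 5396 + 83 = 5479.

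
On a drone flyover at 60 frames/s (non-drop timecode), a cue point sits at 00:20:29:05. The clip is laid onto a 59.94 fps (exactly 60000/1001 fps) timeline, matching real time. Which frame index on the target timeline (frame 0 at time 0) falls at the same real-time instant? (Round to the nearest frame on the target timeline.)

frame 73671

Source frame index: (0×3600 + 20×60 + 29) × 60 + 5 = 73745.
Real time: 73745 / (60) = 14749/12 s.
Target frame: (14749/12) × (60000/1001) = 10535000/143 ≈ 73671.329 → 73671.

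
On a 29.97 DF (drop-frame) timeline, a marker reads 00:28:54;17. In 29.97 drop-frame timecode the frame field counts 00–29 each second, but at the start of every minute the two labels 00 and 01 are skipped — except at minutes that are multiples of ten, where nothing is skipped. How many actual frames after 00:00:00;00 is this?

As if non-drop at 30 labels/s: (0 × 3600 + 28 × 60 + 54) × 30 + 17 = 52037.
Minute boundaries passed: 28; those not divisible by 10: 28 − 2 = 26; dropped labels = 2 × 26 = 52.
Actual frame index = 52037 − 52 = 51985.

51985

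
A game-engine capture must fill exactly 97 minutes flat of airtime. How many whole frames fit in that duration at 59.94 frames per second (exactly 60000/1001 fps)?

348851 frames

97 min = 5820 s.
Frames = 5820 × 60000/1001 = 349200000/1001 ≈ 348851.1489.
Complete frames: 348851.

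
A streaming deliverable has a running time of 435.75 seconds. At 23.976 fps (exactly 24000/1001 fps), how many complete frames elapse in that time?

10447 frames

Frames = 435.75 × 24000/1001 = 1494000/143 ≈ 10447.5524.
Complete frames: 10447.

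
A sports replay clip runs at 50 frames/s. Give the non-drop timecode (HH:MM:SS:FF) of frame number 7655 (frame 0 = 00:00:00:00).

7655 ÷ 50 = 153 full seconds, remainder 5 frames.
153 s = 0 h 2 min 33 s.
Timecode: 00:02:33:05.

00:02:33:05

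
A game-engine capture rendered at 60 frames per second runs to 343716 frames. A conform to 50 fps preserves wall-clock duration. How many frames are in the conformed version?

286430 frames

Target frames = source frames × (target rate / source rate) = 343716 × (50)/(60) = 343716 × 5/6 = 286430.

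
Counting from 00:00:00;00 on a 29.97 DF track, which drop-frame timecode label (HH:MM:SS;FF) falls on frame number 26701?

00:14:50;27

Ten DF minutes hold 17982 frames, so frame 26701 lies in block 1 (frames 17982–35963) with 8719 frames into that block.
The block's first minute is 1800 frames and the rest 1798 each; 8719 frames reaches minute 4, so 1 × 18 + 4 × 2 = 26 labels have been skipped so far.
Adding those back, label number 26701 + 26 = 26727 at 30 labels/s is 890 s + 27 f = 0 h 14 min 50 s frame 27, i.e. 00:14:50;27.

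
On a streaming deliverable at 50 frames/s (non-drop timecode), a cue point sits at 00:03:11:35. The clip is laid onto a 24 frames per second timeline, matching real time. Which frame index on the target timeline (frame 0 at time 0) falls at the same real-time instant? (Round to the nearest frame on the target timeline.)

Source frame index: (0×3600 + 3×60 + 11) × 50 + 35 = 9585.
Real time: 9585 / (50) = 1917/10 s.
Target frame: (1917/10) × (24) = 23004/5 ≈ 4600.800 → 4601.

frame 4601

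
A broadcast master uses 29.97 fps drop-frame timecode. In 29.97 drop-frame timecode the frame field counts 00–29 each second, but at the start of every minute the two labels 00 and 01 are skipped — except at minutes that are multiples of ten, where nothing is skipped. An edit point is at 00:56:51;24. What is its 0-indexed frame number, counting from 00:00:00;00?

Complete 10-minute blocks: 5, each 17982 frames → 89910.
Remaining 6 whole minutes in the current block: 1800 + 5 × 1798 = 10790 frames.
Within the current minute: 51 × 30 + 24 − 2 = 1552 (labels ;00/;01 skipped at this minute). Total = 89910 + 10790 + 1552 = 102252.

102252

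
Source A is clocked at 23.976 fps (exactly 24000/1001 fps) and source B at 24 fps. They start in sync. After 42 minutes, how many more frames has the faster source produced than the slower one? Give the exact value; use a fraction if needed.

42 min = 2520 s.
A emits 24000/1001 × 2520 = 8640000/143 frames; B emits 24 × 2520 = 60480.
Difference = 8640/143 frames (≈ 60.4196); B is ahead of A.

8640/143 frames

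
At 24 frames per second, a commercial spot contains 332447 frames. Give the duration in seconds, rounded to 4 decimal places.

13851.9583 seconds

Running time = 332447 × 1/24 = 332447/24 s ≈ 13851.9583 s.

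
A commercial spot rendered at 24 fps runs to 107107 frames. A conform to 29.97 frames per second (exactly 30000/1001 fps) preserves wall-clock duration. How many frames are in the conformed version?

Target frames = source frames × (target rate / source rate) = 107107 × (30000/1001)/(24) = 107107 × 1250/1001 = 133750.

133750 frames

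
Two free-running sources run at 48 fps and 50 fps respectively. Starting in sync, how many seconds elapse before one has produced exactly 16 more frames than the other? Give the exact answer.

The gap grows by |50 − 48| = 2 frames per second.
Time for a 16-frame gap: 16 ÷ (2) = 8 s.

8 seconds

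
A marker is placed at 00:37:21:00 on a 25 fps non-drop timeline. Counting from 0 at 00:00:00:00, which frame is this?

Total seconds to the label: (0 × 3600 + 37 × 60 + 21) = 2241.
Frame index = 2241 × 25 + 0 = 56025.

frame 56025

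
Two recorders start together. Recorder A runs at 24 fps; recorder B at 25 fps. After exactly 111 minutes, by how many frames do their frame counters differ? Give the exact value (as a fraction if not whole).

111 min = 6660 s.
A emits 24 × 6660 = 159840 frames; B emits 25 × 6660 = 166500.
Difference = 6660 frames; B is ahead of A.

6660 frames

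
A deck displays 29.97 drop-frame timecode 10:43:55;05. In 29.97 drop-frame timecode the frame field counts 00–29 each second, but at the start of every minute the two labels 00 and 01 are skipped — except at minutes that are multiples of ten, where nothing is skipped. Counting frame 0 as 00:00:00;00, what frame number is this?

As if non-drop at 30 labels/s: (10 × 3600 + 43 × 60 + 55) × 30 + 5 = 1159055.
Minute boundaries passed: 643; those not divisible by 10: 643 − 64 = 579; dropped labels = 2 × 579 = 1158.
Actual frame index = 1159055 − 1158 = 1157897.

1157897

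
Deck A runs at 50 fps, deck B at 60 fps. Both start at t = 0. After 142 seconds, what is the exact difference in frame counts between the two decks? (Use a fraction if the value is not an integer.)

A emits 50 × 142 = 7100 frames; B emits 60 × 142 = 8520.
Difference = 1420 frames; B is ahead of A.

1420 frames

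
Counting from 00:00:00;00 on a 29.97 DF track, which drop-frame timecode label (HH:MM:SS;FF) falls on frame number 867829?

08:02:36;17

Ten DF minutes hold 17982 frames, so frame 867829 lies in block 48 (frames 863136–881117) with 4693 frames into that block.
The block's first minute is 1800 frames and the rest 1798 each; 4693 frames reaches minute 2, so 48 × 18 + 2 × 2 = 868 labels have been skipped so far.
Adding those back, label number 867829 + 868 = 868697 at 30 labels/s is 28956 s + 17 f = 8 h 2 min 36 s frame 17, i.e. 08:02:36;17.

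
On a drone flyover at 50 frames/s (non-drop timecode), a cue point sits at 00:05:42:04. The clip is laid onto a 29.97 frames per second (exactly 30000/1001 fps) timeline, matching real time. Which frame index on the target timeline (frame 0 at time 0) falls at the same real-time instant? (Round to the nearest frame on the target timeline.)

frame 10252

Source frame index: (0×3600 + 5×60 + 42) × 50 + 4 = 17104.
Real time: 17104 / (50) = 8552/25 s.
Target frame: (8552/25) × (30000/1001) = 10262400/1001 ≈ 10252.148 → 10252.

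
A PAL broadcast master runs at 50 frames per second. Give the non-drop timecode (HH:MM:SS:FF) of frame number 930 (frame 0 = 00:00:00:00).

00:00:18:30

930 ÷ 50 = 18 full seconds, remainder 30 frames.
18 s = 0 h 0 min 18 s.
Timecode: 00:00:18:30.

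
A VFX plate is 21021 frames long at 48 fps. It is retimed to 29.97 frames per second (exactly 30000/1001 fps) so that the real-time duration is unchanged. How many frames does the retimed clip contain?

13125 frames

Target frames = source frames × (target rate / source rate) = 21021 × (30000/1001)/(48) = 21021 × 625/1001 = 13125.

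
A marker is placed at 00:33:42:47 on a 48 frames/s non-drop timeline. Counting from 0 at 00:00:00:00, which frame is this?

97103

Total seconds to the label: (0 × 3600 + 33 × 60 + 42) = 2022.
Frame index = 2022 × 48 + 47 = 97103.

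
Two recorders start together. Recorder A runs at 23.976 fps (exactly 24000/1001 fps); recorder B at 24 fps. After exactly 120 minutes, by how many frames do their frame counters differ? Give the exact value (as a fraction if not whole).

172800/1001 frames

120 min = 7200 s.
A emits 24000/1001 × 7200 = 172800000/1001 frames; B emits 24 × 7200 = 172800.
Difference = 172800/1001 frames (≈ 172.6274); B is ahead of A.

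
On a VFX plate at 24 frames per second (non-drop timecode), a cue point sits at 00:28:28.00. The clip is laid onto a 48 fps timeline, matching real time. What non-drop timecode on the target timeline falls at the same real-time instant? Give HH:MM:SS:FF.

00:28:28:00

Source frame index: (0×3600 + 28×60 + 28) × 24 + 0 = 40992.
Real time: 40992 / (24) = 1708 s.
Target frame: (1708) × (48) = 81984.
At 48 labels/s: frame 81984 → 00:28:28:00.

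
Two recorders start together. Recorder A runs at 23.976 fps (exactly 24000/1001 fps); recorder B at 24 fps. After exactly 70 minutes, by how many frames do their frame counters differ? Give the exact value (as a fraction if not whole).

14400/143 frames

70 min = 4200 s.
A emits 24000/1001 × 4200 = 14400000/143 frames; B emits 24 × 4200 = 100800.
Difference = 14400/143 frames (≈ 100.6993); B is ahead of A.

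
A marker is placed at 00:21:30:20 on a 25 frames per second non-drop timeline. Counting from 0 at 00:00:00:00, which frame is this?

frame 32270

Total seconds to the label: (0 × 3600 + 21 × 60 + 30) = 1290.
Frame index = 1290 × 25 + 20 = 32270.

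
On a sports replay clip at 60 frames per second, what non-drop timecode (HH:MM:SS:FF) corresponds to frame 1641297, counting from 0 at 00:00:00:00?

07:35:54:57

1641297 ÷ 60 = 27354 full seconds, remainder 57 frames.
27354 s = 7 h 35 min 54 s.
Timecode: 07:35:54:57.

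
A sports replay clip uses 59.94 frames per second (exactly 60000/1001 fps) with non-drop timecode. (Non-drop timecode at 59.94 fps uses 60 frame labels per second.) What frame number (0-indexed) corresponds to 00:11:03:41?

Total seconds to the label: (0 × 3600 + 11 × 60 + 3) = 663.
Frame index = 663 × 60 + 41 = 39821.

39821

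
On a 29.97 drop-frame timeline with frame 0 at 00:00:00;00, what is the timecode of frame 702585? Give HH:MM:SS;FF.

06:30:42;27

Ten DF minutes hold 17982 frames, so frame 702585 lies in block 39 (frames 701298–719279) with 1287 frames into that block.
The block's first minute is 1800 frames and the rest 1798 each; 1287 frames reaches minute 0, so 39 × 18 + 0 × 2 = 702 labels have been skipped so far.
Adding those back, label number 702585 + 702 = 703287 at 30 labels/s is 23442 s + 27 f = 6 h 30 min 42 s frame 27, i.e. 06:30:42;27.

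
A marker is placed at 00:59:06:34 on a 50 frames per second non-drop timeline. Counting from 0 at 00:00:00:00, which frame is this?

177334

Total seconds to the label: (0 × 3600 + 59 × 60 + 6) = 3546.
Frame index = 3546 × 50 + 34 = 177334.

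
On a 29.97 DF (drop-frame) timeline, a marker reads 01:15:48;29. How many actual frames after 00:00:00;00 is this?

136333

Complete 10-minute blocks: 7, each 17982 frames → 125874.
Remaining 5 whole minutes in the current block: 1800 + 4 × 1798 = 8992 frames.
Within the current minute: 48 × 30 + 29 − 2 = 1467 (labels ;00/;01 skipped at this minute). Total = 125874 + 8992 + 1467 = 136333.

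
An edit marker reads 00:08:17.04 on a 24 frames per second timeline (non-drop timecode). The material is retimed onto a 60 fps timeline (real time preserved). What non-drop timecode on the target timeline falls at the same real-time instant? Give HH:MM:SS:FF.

Source frame index: (0×3600 + 8×60 + 17) × 24 + 4 = 11932.
Real time: 11932 / (24) = 2983/6 s.
Target frame: (2983/6) × (60) = 29830.
At 60 labels/s: frame 29830 → 00:08:17:10.

00:08:17:10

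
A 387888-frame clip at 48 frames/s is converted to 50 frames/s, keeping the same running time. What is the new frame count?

404050 frames

Target frames = source frames × (target rate / source rate) = 387888 × (50)/(48) = 387888 × 25/24 = 404050.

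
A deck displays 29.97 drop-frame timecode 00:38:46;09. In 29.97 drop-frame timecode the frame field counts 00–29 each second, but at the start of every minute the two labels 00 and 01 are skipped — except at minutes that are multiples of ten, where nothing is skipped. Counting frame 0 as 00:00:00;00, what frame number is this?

Complete 10-minute blocks: 3, each 17982 frames → 53946.
Remaining 8 whole minutes in the current block: 1800 + 7 × 1798 = 14386 frames.
Within the current minute: 46 × 30 + 9 − 2 = 1387 (labels ;00/;01 skipped at this minute). Total = 53946 + 14386 + 1387 = 69719.

69719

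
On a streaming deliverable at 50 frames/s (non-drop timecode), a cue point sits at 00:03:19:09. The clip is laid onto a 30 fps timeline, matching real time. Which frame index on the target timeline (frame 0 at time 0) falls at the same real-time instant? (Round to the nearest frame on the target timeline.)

frame 5975

Source frame index: (0×3600 + 3×60 + 19) × 50 + 9 = 9959.
Real time: 9959 / (50) = 9959/50 s.
Target frame: (9959/50) × (30) = 29877/5 ≈ 5975.400 → 5975.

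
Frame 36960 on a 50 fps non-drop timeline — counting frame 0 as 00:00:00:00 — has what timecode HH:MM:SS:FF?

36960 ÷ 50 = 739 full seconds, remainder 10 frames.
739 s = 0 h 12 min 19 s.
Timecode: 00:12:19:10.

00:12:19:10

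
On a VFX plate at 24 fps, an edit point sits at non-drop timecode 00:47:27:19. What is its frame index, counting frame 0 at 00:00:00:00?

Total seconds to the label: (0 × 3600 + 47 × 60 + 27) = 2847.
Frame index = 2847 × 24 + 19 = 68347.

frame 68347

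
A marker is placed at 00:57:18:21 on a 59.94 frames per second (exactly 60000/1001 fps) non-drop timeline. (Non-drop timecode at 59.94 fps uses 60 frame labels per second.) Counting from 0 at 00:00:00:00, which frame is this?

206301

Total seconds to the label: (0 × 3600 + 57 × 60 + 18) = 3438.
Frame index = 3438 × 60 + 21 = 206301.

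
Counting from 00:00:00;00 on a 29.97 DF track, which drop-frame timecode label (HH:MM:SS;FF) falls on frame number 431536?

03:59:58;28

Each 10-minute DF block holds 10 × 60 × 30 − 9 × 2 = 17982 frames. 431536 ÷ 17982 → 23 full blocks, remainder 17950.
Within the partial block the first minute is 1800 frames and each further minute 1798, so 9 further minute boundaries passed. Total skipped labels = 18 × 23 + 2 × 9 = 432.
Non-drop label index = 431536 + 432 = 431968; at 30 labels/s that is 03:59:58:28, i.e. DF 03:59:58;28.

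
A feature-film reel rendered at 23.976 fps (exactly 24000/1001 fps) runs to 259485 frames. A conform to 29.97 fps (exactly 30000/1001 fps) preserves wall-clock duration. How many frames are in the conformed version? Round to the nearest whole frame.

324356 frames

Frames at target rate = 259485 × (30000/1001) / (24000/1001) = 1297425/4 ≈ 324356.250.
Nearest whole frame: 324356.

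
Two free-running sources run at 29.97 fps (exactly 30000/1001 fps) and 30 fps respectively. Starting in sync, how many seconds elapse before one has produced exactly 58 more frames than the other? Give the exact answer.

29029/15 seconds

The gap grows by |30 − 30000/1001| = 30/1001 frames per second.
Time for a 58-frame gap: 58 ÷ (30/1001) = 29029/15 s.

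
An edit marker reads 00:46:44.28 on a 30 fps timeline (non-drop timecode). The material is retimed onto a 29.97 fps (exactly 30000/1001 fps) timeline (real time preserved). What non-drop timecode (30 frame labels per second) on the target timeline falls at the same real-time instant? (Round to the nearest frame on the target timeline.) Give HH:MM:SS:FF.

00:46:42:04

Source frame index: (0×3600 + 46×60 + 44) × 30 + 28 = 84148.
Real time: 84148 / (30) = 42074/15 s.
Target frame: (42074/15) × (30000/1001) = 84148000/1001 ≈ 84063.936 → 84064.
At 30 labels/s: frame 84064 → 00:46:42:04.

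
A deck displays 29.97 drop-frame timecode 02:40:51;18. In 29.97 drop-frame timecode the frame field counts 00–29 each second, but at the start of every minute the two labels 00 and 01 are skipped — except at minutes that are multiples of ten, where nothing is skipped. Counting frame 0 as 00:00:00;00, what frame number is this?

Complete 10-minute blocks: 16, each 17982 frames → 287712.
Remaining 0 whole minutes in the current block: 0 frames.
Within the current minute: 51 × 30 + 18 = 1548. Total = 287712 + 0 + 1548 = 289260.

289260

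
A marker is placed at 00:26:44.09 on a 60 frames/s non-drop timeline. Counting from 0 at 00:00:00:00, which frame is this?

Total seconds to the label: (0 × 3600 + 26 × 60 + 44) = 1604.
Frame index = 1604 × 60 + 9 = 96249.

frame 96249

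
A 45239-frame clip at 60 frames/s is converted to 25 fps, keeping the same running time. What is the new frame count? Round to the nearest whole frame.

18850 frames

Frames at target rate = 45239 × (25) / (60) = 226195/12 ≈ 18849.583.
Nearest whole frame: 18850.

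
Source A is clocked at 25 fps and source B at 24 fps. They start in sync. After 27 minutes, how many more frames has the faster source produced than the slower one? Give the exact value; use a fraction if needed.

27 min = 1620 s.
A emits 25 × 1620 = 40500 frames; B emits 24 × 1620 = 38880.
Difference = 1620 frames; B is behind A.

1620 frames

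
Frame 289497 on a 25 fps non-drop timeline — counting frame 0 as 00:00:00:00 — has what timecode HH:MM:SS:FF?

289497 ÷ 25 = 11579 full seconds, remainder 22 frames.
11579 s = 3 h 12 min 59 s.
Timecode: 03:12:59:22.

03:12:59:22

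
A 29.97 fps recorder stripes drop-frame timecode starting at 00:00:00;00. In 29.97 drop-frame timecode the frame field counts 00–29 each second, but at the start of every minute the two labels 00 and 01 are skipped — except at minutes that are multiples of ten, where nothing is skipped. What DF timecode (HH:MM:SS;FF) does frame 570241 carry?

05:17:07;03

Ten DF minutes hold 17982 frames, so frame 570241 lies in block 31 (frames 557442–575423) with 12799 frames into that block.
The block's first minute is 1800 frames and the rest 1798 each; 12799 frames reaches minute 7, so 31 × 18 + 7 × 2 = 572 labels have been skipped so far.
Adding those back, label number 570241 + 572 = 570813 at 30 labels/s is 19027 s + 3 f = 5 h 17 min 7 s frame 3, i.e. 05:17:07;03.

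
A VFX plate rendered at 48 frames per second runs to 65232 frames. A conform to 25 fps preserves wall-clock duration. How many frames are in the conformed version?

33975 frames

Target frames = source frames × (target rate / source rate) = 65232 × (25)/(48) = 65232 × 25/48 = 33975.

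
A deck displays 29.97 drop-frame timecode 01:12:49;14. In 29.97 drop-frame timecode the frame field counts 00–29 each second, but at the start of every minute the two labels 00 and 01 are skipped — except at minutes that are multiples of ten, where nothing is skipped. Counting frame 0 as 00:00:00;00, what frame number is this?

130954

Complete 10-minute blocks: 7, each 17982 frames → 125874.
Remaining 2 whole minutes in the current block: 1800 + 1 × 1798 = 3598 frames.
Within the current minute: 49 × 30 + 14 − 2 = 1482 (labels ;00/;01 skipped at this minute). Total = 125874 + 3598 + 1482 = 130954.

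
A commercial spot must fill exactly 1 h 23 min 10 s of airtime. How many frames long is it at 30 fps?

149700 frames

1 h 23 min 10 s = 4990 s.
Frames = 4990 × 30 = 149700.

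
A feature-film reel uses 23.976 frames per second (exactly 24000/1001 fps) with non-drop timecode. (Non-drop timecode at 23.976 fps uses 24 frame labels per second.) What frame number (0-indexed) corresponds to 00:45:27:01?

frame 65449

Total seconds to the label: (0 × 3600 + 45 × 60 + 27) = 2727.
Frame index = 2727 × 24 + 1 = 65449.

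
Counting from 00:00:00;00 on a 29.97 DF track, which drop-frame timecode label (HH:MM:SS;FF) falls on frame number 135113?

01:15:08;09

Ten DF minutes hold 17982 frames, so frame 135113 lies in block 7 (frames 125874–143855) with 9239 frames into that block.
The block's first minute is 1800 frames and the rest 1798 each; 9239 frames reaches minute 5, so 7 × 18 + 5 × 2 = 136 labels have been skipped so far.
Adding those back, label number 135113 + 136 = 135249 at 30 labels/s is 4508 s + 9 f = 1 h 15 min 8 s frame 9, i.e. 01:15:08;09.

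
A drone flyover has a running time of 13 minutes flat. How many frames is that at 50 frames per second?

39000 frames

13 min = 780 s.
Frames = 780 × 50 = 39000.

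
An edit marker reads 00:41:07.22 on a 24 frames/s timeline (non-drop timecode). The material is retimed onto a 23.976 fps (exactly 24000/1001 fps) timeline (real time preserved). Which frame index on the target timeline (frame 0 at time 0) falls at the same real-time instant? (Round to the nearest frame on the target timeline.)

frame 59171

Source frame index: (0×3600 + 41×60 + 7) × 24 + 22 = 59230.
Real time: 59230 / (24) = 29615/12 s.
Target frame: (29615/12) × (24000/1001) = 59230000/1001 ≈ 59170.829 → 59171.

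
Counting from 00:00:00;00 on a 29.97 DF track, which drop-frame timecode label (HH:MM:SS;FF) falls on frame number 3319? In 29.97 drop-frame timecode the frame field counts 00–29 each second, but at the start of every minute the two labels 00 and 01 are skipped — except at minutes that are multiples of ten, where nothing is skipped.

00:01:50;21

Ten DF minutes hold 17982 frames, so frame 3319 lies in block 0 (frames 0–17981) with 3319 frames into that block.
The block's first minute is 1800 frames and the rest 1798 each; 3319 frames reaches minute 1, so 0 × 18 + 1 × 2 = 2 labels have been skipped so far.
Adding those back, label number 3319 + 2 = 3321 at 30 labels/s is 110 s + 21 f = 0 h 1 min 50 s frame 21, i.e. 00:01:50;21.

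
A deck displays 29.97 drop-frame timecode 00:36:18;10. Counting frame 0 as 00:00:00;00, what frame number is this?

65284

Complete 10-minute blocks: 3, each 17982 frames → 53946.
Remaining 6 whole minutes in the current block: 1800 + 5 × 1798 = 10790 frames.
Within the current minute: 18 × 30 + 10 − 2 = 548 (labels ;00/;01 skipped at this minute). Total = 53946 + 10790 + 548 = 65284.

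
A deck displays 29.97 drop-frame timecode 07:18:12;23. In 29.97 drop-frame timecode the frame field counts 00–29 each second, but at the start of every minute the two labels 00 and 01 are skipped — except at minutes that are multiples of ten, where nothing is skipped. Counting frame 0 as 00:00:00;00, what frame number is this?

Complete 10-minute blocks: 43, each 17982 frames → 773226.
Remaining 8 whole minutes in the current block: 1800 + 7 × 1798 = 14386 frames.
Within the current minute: 12 × 30 + 23 − 2 = 381 (labels ;00/;01 skipped at this minute). Total = 773226 + 14386 + 381 = 787993.

787993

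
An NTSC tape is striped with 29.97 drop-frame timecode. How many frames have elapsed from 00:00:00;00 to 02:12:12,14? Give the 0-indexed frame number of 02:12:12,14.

237736

As if non-drop at 30 labels/s: (2 × 3600 + 12 × 60 + 12) × 30 + 14 = 237974.
Minute boundaries passed: 132; those not divisible by 10: 132 − 13 = 119; dropped labels = 2 × 119 = 238.
Actual frame index = 237974 − 238 = 237736.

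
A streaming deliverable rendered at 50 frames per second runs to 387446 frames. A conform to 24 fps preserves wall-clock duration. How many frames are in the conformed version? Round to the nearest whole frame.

Frames at target rate = 387446 × (24) / (50) = 4649352/25 ≈ 185974.080.
Nearest whole frame: 185974.

185974 frames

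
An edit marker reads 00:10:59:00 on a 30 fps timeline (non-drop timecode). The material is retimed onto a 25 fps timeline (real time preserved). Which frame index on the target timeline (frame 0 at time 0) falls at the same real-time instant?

frame 16475

Source frame index: (0×3600 + 10×60 + 59) × 30 + 0 = 19770.
Real time: 19770 / (30) = 659 s.
Target frame: (659) × (25) = 16475.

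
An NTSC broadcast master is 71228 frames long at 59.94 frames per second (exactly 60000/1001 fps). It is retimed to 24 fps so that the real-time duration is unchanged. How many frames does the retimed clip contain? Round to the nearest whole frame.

Frames at target rate = 71228 × (24) / (60000/1001) = 17824807/625 ≈ 28519.691.
Nearest whole frame: 28520.

28520 frames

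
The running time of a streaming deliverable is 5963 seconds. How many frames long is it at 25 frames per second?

149075 frames

Frames = 5963 × 25 = 149075.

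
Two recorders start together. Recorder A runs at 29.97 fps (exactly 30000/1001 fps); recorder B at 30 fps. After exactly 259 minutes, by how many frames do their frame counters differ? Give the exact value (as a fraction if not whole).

66600/143 frames

259 min = 15540 s.
A emits 30000/1001 × 15540 = 66600000/143 frames; B emits 30 × 15540 = 466200.
Difference = 66600/143 frames (≈ 465.7343); B is ahead of A.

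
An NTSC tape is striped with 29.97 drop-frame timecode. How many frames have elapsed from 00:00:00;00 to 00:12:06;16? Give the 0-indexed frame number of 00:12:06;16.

21774

Complete 10-minute blocks: 1, each 17982 frames → 17982.
Remaining 2 whole minutes in the current block: 1800 + 1 × 1798 = 3598 frames.
Within the current minute: 6 × 30 + 16 − 2 = 194 (labels ;00/;01 skipped at this minute). Total = 17982 + 3598 + 194 = 21774.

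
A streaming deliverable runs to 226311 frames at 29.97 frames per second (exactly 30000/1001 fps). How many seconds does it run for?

Running time = 226311 / (30000/1001) = 7551.2437 s.

7551.2437 seconds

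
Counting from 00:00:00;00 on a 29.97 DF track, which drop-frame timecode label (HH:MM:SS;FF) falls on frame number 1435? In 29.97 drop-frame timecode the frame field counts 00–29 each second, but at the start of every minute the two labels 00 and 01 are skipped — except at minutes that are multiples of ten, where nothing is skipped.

Ten DF minutes hold 17982 frames, so frame 1435 lies in block 0 (frames 0–17981) with 1435 frames into that block.
The block's first minute is 1800 frames and the rest 1798 each; 1435 frames reaches minute 0, so 0 × 18 + 0 × 2 = 0 labels have been skipped so far.
Adding those back, label number 1435 + 0 = 1435 at 30 labels/s is 47 s + 25 f = 0 h 0 min 47 s frame 25, i.e. 00:00:47;25.

00:00:47;25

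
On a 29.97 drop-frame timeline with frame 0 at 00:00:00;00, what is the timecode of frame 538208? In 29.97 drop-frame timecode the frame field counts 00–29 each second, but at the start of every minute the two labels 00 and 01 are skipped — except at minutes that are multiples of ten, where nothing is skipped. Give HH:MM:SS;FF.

04:59:18;08

Each 10-minute DF block holds 10 × 60 × 30 − 9 × 2 = 17982 frames. 538208 ÷ 17982 → 29 full blocks, remainder 16730.
Within the partial block the first minute is 1800 frames and each further minute 1798, so 9 further minute boundaries passed. Total skipped labels = 18 × 29 + 2 × 9 = 540.
Non-drop label index = 538208 + 540 = 538748; at 30 labels/s that is 04:59:18:08, i.e. DF 04:59:18;08.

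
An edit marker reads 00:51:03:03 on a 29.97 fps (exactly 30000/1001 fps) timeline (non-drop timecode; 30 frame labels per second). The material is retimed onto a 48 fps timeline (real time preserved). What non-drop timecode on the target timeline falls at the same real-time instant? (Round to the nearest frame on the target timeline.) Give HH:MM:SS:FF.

00:51:06:08

Source frame index: (0×3600 + 51×60 + 3) × 30 + 3 = 91893.
Real time: 91893 / (30000/1001) = 30661631/10000 s.
Target frame: (30661631/10000) × (48) = 91984893/625 ≈ 147175.829 → 147176.
At 48 labels/s: frame 147176 → 00:51:06:08.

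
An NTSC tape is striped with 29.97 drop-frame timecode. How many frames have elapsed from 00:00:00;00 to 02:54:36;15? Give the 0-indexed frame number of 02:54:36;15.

313981

As if non-drop at 30 labels/s: (2 × 3600 + 54 × 60 + 36) × 30 + 15 = 314295.
Minute boundaries passed: 174; those not divisible by 10: 174 − 17 = 157; dropped labels = 2 × 157 = 314.
Actual frame index = 314295 − 314 = 313981.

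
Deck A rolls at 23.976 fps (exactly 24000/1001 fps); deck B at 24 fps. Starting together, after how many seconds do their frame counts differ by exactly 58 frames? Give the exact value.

The gap grows by |24 − 24000/1001| = 24/1001 frames per second.
Time for a 58-frame gap: 58 ÷ (24/1001) = 29029/12 s.

29029/12 seconds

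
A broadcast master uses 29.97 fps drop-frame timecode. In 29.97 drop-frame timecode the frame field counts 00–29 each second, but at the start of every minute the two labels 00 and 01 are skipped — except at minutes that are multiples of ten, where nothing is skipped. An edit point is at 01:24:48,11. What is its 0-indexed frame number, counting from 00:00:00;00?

Complete 10-minute blocks: 8, each 17982 frames → 143856.
Remaining 4 whole minutes in the current block: 1800 + 3 × 1798 = 7194 frames.
Within the current minute: 48 × 30 + 11 − 2 = 1449 (labels ;00/;01 skipped at this minute). Total = 143856 + 7194 + 1449 = 152499.

152499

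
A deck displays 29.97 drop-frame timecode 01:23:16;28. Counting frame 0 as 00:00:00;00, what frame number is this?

149758

Complete 10-minute blocks: 8, each 17982 frames → 143856.
Remaining 3 whole minutes in the current block: 1800 + 2 × 1798 = 5396 frames.
Within the current minute: 16 × 30 + 28 − 2 = 506 (labels ;00/;01 skipped at this minute). Total = 143856 + 5396 + 506 = 149758.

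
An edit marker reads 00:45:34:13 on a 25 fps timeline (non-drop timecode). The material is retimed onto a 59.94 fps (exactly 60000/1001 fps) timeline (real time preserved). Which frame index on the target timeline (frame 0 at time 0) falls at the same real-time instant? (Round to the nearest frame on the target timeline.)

frame 163907

Source frame index: (0×3600 + 45×60 + 34) × 25 + 13 = 68363.
Real time: 68363 / (25) = 68363/25 s.
Target frame: (68363/25) × (60000/1001) = 164071200/1001 ≈ 163907.293 → 163907.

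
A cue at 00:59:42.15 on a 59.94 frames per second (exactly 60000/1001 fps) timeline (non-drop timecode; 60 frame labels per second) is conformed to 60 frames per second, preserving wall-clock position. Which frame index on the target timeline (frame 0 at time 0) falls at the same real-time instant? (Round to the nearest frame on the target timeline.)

frame 215150

Source frame index: (0×3600 + 59×60 + 42) × 60 + 15 = 214935.
Real time: 214935 / (60000/1001) = 14343329/4000 s.
Target frame: (14343329/4000) × (60) = 43029987/200 ≈ 215149.935 → 215150.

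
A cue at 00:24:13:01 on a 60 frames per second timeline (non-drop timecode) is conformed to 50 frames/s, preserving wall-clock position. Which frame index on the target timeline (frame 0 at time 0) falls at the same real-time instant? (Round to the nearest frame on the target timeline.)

frame 72651

Source frame index: (0×3600 + 24×60 + 13) × 60 + 1 = 87181.
Real time: 87181 / (60) = 87181/60 s.
Target frame: (87181/60) × (50) = 435905/6 ≈ 72650.833 → 72651.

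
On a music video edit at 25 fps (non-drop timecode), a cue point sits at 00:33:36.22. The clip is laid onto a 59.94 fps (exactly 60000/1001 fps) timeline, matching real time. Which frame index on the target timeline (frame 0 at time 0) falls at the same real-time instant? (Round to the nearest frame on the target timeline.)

frame 120892

Source frame index: (0×3600 + 33×60 + 36) × 25 + 22 = 50422.
Real time: 50422 / (25) = 50422/25 s.
Target frame: (50422/25) × (60000/1001) = 121012800/1001 ≈ 120891.908 → 120892.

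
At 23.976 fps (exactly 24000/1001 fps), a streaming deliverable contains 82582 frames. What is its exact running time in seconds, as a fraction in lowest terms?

Running time = 82582 ÷ (24000/1001) = 82582 × 1001/24000 = 41332291/12000 s.

41332291/12000 seconds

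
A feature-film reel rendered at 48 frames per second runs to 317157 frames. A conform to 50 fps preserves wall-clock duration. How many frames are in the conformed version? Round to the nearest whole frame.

330372 frames

Frames at target rate = 317157 × (50) / (48) = 2642975/8 ≈ 330371.875.
Nearest whole frame: 330372.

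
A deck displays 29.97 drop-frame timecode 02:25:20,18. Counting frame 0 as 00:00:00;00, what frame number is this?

Complete 10-minute blocks: 14, each 17982 frames → 251748.
Remaining 5 whole minutes in the current block: 1800 + 4 × 1798 = 8992 frames.
Within the current minute: 20 × 30 + 18 − 2 = 616 (labels ;00/;01 skipped at this minute). Total = 251748 + 8992 + 616 = 261356.

261356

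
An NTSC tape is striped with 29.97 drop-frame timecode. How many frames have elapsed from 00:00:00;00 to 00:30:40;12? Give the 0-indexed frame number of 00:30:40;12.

As if non-drop at 30 labels/s: (0 × 3600 + 30 × 60 + 40) × 30 + 12 = 55212.
Minute boundaries passed: 30; those not divisible by 10: 30 − 3 = 27; dropped labels = 2 × 27 = 54.
Actual frame index = 55212 − 54 = 55158.

55158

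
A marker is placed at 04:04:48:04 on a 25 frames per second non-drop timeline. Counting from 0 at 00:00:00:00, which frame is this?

367204

Total seconds to the label: (4 × 3600 + 4 × 60 + 48) = 14688.
Frame index = 14688 × 25 + 4 = 367204.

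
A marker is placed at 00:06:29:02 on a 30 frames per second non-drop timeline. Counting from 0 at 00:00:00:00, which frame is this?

11672

Total seconds to the label: (0 × 3600 + 6 × 60 + 29) = 389.
Frame index = 389 × 30 + 2 = 11672.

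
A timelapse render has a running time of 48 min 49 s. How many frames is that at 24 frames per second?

48 min 49 s = 2929 s.
Frames = 2929 × 24 = 70296.

70296 frames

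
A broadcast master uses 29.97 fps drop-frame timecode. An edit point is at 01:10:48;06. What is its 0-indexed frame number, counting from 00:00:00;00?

127320

Complete 10-minute blocks: 7, each 17982 frames → 125874.
Remaining 0 whole minutes in the current block: 0 frames.
Within the current minute: 48 × 30 + 6 = 1446. Total = 125874 + 0 + 1446 = 127320.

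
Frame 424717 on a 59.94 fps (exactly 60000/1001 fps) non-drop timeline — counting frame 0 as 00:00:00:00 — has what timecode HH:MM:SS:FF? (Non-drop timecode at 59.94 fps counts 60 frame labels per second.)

424717 ÷ 60 = 7078 full seconds, remainder 37 frames.
7078 s = 1 h 57 min 58 s.
Timecode: 01:57:58:37.

01:57:58:37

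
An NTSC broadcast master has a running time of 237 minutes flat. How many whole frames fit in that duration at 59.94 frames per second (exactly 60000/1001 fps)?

852347 frames

237 min = 14220 s.
Frames = 14220 × 60000/1001 = 853200000/1001 ≈ 852347.6523.
Complete frames: 852347.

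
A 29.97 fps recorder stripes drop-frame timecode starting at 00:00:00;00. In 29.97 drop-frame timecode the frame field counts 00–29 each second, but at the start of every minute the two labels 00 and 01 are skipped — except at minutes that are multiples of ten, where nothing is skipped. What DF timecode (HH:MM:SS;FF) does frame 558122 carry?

05:10:22;20

Ten DF minutes hold 17982 frames, so frame 558122 lies in block 31 (frames 557442–575423) with 680 frames into that block.
The block's first minute is 1800 frames and the rest 1798 each; 680 frames reaches minute 0, so 31 × 18 + 0 × 2 = 558 labels have been skipped so far.
Adding those back, label number 558122 + 558 = 558680 at 30 labels/s is 18622 s + 20 f = 5 h 10 min 22 s frame 20, i.e. 05:10:22;20.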